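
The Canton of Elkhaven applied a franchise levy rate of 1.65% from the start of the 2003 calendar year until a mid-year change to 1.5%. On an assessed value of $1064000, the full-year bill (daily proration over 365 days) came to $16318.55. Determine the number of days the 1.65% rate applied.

82 days

Let d = days at the first rate; then 365 − d days at the second rate.
$1064000 × [1.65%·d + 1.5%·(365−d)] / 365 = $16318.55
Solving gives d = 82, so the new rate took effect on 24 March 2003.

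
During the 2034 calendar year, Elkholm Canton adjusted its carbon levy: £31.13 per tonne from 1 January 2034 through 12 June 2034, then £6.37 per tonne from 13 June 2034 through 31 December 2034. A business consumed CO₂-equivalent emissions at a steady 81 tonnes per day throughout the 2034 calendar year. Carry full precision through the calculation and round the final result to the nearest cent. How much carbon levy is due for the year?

1 January – 12 June 2034: 163 days × 81 tonnes/day = 13,203 tonnes at £31.13/tonne → £411009.39
13 June – 31 December 2034: 202 days × 81 tonnes/day = 16,362 tonnes at £6.37/tonne → £104225.94

£515235.33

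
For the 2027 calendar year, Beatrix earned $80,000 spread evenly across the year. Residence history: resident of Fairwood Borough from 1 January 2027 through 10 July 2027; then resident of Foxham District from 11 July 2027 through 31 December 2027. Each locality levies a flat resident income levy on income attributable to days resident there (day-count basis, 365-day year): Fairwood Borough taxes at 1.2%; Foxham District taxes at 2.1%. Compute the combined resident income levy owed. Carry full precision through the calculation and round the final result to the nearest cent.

Fairwood Borough, 1 January – 10 July 2027: 191 days → $80,000 × 1.2% × 191/365 = $502.3562
Foxham District, 11 July – 31 December 2027: 174 days → $80,000 × 2.1% × 174/365 = $800.8767
Total = $1,303.2329

$1,303.23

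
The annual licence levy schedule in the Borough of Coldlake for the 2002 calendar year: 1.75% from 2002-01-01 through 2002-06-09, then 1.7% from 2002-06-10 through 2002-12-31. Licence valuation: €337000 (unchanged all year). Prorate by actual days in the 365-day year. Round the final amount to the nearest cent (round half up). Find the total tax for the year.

€5802.86

2002-01-01 to 2002-06-09: 160 days at 1.75% → €337000 × 1.75% × 160/365 = €2585.2055
2002-06-10 to 2002-12-31: 205 days at 1.7% → €337000 × 1.7% × 205/365 = €3217.6575
Total = €5802.8630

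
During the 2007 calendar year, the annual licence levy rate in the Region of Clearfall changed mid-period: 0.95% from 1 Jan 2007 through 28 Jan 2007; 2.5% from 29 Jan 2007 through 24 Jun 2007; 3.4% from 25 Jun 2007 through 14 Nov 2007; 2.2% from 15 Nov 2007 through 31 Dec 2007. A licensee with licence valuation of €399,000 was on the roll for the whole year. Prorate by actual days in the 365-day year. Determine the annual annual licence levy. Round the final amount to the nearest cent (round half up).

1 Jan – 28 Jan 2007: 28 days at 0.95% → €399,000 × 0.95% × 28/365 = €290.7781
29 Jan – 24 Jun 2007: 147 days at 2.5% → €399,000 × 2.5% × 147/365 = €4,017.3288
25 Jun – 14 Nov 2007: 143 days at 3.4% → €399,000 × 3.4% × 143/365 = €5,314.8986
15 Nov – 31 Dec 2007: 47 days at 2.2% → €399,000 × 2.2% × 47/365 = €1,130.3178
Total = €10,753.3233

€10,753.32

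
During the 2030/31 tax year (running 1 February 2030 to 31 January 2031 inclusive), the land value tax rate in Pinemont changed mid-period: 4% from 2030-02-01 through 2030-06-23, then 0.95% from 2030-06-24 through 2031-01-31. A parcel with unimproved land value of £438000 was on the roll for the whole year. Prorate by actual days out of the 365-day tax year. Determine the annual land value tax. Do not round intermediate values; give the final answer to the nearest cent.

£9394.80

2030-02-01 to 2030-06-23: 143 days at 4% → £438000 × 4% × 143/365 = £6864.0000
2030-06-24 to 2031-01-31: 222 days at 0.95% → £438000 × 0.95% × 222/365 = £2530.8000
Total = £9394.8000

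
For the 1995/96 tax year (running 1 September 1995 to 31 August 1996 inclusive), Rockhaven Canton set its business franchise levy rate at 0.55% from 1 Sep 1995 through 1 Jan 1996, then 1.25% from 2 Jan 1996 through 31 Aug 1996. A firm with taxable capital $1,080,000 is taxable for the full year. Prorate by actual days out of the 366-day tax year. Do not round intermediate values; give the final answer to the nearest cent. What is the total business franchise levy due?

$10,959.34

1 Sep 1995 – 1 Jan 1996: 123 days at 0.55% → $1,080,000 × 0.55% × 123/366 = $1,996.2295
2 Jan – 31 Aug 1996: 243 days at 1.25% → $1,080,000 × 1.25% × 243/366 = $8,963.1148
Total = $10,959.3443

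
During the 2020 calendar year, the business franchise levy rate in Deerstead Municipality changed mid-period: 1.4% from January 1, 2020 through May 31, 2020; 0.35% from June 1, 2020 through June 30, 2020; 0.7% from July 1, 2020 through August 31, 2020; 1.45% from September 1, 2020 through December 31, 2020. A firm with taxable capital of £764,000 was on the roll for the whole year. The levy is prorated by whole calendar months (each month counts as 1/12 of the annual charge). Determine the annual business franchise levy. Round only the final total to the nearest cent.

£9,263.50

January 1 – May 31, 2020: 5 months at 1.4% → £764,000 × 1.4% × 5/12 = £4,456.6667
June 1 – June 30, 2020: 1 month at 0.35% → £764,000 × 0.35% × 1/12 = £222.8333
July 1 – August 31, 2020: 2 months at 0.7% → £764,000 × 0.7% × 2/12 = £891.3333
September 1 – December 31, 2020: 4 months at 1.45% → £764,000 × 1.45% × 4/12 = £3,692.6667
Total = £9,263.5000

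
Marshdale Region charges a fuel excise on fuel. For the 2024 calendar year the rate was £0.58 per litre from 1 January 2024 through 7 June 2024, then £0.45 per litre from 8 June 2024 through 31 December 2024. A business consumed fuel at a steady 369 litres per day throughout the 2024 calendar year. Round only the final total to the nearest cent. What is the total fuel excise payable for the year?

1 January – 7 June 2024: 159 days × 369 litres/day = 58,671 litres at £0.58/litre → £34,029.18
8 June – 31 December 2024: 207 days × 369 litres/day = 76,383 litres at £0.45/litre → £34,372.35

£68,401.53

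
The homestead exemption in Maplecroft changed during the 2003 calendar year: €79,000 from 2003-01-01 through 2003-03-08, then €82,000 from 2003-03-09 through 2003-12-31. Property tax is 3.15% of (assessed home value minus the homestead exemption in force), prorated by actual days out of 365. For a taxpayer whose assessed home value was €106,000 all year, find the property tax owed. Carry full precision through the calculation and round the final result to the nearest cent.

2003-01-01 to 2003-03-08: 67 days, exemption €79,000 → (€106,000 − €79,000) × 3.15% × 67/365 = €156.1192
2003-03-09 to 2003-12-31: 298 days, exemption €82,000 → (€106,000 − €82,000) × 3.15% × 298/365 = €617.2274
Total = €773.3466

€773.35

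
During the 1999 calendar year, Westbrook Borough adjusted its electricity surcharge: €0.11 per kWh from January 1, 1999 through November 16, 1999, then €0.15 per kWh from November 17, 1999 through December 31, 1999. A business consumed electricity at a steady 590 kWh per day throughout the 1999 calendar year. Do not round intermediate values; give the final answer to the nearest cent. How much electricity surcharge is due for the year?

January 1 – November 16, 1999: 320 days × 590 kWh/day = 188,800 kWh at €0.11/kWh → €20768.00
November 17 – December 31, 1999: 45 days × 590 kWh/day = 26,550 kWh at €0.15/kWh → €3982.50

€24750.50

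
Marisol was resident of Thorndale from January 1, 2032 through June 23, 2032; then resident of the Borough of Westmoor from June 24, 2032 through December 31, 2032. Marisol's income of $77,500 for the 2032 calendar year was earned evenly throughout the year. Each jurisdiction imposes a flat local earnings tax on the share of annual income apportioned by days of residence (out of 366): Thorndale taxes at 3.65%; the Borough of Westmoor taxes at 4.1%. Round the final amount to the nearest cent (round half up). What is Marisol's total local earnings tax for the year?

Thorndale, January 1 – June 23, 2032: 175 days → $77,500 × 3.65% × 175/366 = $1,352.5444
The Borough of Westmoor, June 24 – December 31, 2032: 191 days → $77,500 × 4.1% × 191/366 = $1,658.2036
Total = $3,010.7480

$3,010.75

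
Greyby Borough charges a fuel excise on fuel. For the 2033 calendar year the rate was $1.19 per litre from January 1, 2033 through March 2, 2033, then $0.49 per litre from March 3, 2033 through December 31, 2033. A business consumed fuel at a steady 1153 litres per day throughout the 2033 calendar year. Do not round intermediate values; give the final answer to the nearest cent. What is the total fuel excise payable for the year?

$255447.15

January 1 – March 2, 2033: 61 days × 1153 litres/day = 70,333 litres at $1.19/litre → $83696.27
March 3 – December 31, 2033: 304 days × 1153 litres/day = 350,512 litres at $0.49/litre → $171750.88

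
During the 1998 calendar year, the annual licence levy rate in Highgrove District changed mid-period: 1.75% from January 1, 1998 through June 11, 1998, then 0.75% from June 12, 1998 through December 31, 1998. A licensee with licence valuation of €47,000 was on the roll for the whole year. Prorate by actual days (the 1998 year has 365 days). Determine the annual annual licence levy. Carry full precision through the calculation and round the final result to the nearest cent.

January 1 – June 11, 1998: 162 days at 1.75% → €47,000 × 1.75% × 162/365 = €365.0548
June 12 – December 31, 1998: 203 days at 0.75% → €47,000 × 0.75% × 203/365 = €196.0479
Total = €561.1027

€561.10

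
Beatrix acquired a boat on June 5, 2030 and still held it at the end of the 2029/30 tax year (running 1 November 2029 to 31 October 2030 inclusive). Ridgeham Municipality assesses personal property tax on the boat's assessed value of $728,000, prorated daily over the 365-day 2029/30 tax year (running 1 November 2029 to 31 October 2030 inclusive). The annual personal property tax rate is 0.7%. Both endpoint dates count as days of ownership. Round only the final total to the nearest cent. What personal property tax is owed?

$2,080.28

Days held (June 5 – October 31, 2030): 149 out of 365
Tax = $728,000 × 0.7% × 149/365 = $2,080.2849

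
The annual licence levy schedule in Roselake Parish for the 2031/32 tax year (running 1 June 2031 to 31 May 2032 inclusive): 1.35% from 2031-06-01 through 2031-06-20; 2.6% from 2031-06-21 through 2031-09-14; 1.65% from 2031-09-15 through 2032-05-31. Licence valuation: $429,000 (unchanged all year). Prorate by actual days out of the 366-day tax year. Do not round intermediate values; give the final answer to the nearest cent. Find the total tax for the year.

$7,965.80

2031-06-01 to 2031-06-20: 20 days at 1.35% → $429,000 × 1.35% × 20/366 = $316.4754
2031-06-21 to 2031-09-14: 86 days at 2.6% → $429,000 × 2.6% × 86/366 = $2,620.8852
2031-09-15 to 2032-05-31: 260 days at 1.65% → $429,000 × 1.65% × 260/366 = $5,028.4426
Total = $7,965.8033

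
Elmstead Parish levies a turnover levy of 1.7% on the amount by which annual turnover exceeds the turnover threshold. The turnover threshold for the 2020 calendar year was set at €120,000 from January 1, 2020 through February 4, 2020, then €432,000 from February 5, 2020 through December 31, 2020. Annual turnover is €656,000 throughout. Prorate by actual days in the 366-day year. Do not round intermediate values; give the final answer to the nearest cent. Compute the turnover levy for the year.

€4,315.21

January 1 – February 4, 2020: 35 days, exemption €120,000 → (€656,000 − €120,000) × 1.7% × 35/366 = €871.3661
February 5 – December 31, 2020: 331 days, exemption €432,000 → (€656,000 − €432,000) × 1.7% × 331/366 = €3,443.8470
Total = €4,315.2131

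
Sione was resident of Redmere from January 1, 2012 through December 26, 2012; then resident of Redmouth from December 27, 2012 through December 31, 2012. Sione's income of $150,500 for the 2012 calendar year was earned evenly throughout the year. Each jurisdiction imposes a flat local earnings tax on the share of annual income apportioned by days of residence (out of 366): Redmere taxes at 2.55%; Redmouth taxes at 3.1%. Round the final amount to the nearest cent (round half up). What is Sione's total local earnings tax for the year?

$3,849.06

Redmere, January 1 – December 26, 2012: 361 days → $150,500 × 2.55% × 361/366 = $3,785.3217
Redmouth, December 27 – December 31, 2012: 5 days → $150,500 × 3.1% × 5/366 = $63.7363
Total = $3,849.0581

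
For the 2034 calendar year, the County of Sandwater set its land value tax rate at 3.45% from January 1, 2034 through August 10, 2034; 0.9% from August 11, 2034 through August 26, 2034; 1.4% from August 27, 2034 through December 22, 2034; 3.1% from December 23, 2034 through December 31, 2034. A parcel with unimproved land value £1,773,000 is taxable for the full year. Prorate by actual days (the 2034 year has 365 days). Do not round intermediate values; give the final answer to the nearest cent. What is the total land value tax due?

January 1 – August 10, 2034: 222 days at 3.45% → £1,773,000 × 3.45% × 222/365 = £37,203.8548
August 11 – August 26, 2034: 16 days at 0.9% → £1,773,000 × 0.9% × 16/365 = £699.4849
August 27 – December 22, 2034: 118 days at 1.4% → £1,773,000 × 1.4% × 118/365 = £8,024.6466
December 23 – December 31, 2034: 9 days at 3.1% → £1,773,000 × 3.1% × 9/365 = £1,355.2521
Total = £47,283.2384

£47,283.24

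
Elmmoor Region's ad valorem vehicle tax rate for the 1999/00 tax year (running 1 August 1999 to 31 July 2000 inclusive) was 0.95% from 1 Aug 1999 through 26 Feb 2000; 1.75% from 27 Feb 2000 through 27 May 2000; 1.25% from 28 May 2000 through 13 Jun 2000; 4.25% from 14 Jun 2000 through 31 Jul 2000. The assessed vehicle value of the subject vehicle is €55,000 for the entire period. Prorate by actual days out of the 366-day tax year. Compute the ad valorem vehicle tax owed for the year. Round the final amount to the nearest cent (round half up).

€877.60

1 Aug 1999 – 26 Feb 2000: 210 days at 0.95% → €55,000 × 0.95% × 210/366 = €299.7951
27 Feb – 27 May 2000: 91 days at 1.75% → €55,000 × 1.75% × 91/366 = €239.3101
28 May – 13 Jun 2000: 17 days at 1.25% → €55,000 × 1.25% × 17/366 = €31.9331
14 Jun – 31 Jul 2000: 48 days at 4.25% → €55,000 × 4.25% × 48/366 = €306.5574
Total = €877.5956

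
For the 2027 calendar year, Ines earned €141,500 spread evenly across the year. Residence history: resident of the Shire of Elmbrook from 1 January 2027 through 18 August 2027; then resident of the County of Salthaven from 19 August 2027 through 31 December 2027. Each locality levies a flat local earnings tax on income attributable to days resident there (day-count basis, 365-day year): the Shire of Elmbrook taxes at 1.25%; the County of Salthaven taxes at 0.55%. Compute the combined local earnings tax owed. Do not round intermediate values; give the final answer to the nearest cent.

€1,402.40

The Shire of Elmbrook, 1 January – 18 August 2027: 230 days → €141,500 × 1.25% × 230/365 = €1,114.5548
The County of Salthaven, 19 August – 31 December 2027: 135 days → €141,500 × 0.55% × 135/365 = €287.8459
Total = €1,402.4007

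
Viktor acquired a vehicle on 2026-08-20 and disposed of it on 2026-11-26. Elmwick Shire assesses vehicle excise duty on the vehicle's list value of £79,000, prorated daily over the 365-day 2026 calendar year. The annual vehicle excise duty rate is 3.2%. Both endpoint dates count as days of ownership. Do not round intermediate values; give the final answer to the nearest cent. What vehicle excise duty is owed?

Days held (2026-08-20 to 2026-11-26): 99 out of 365
Tax = £79,000 × 3.2% × 99/365 = £685.6767

£685.68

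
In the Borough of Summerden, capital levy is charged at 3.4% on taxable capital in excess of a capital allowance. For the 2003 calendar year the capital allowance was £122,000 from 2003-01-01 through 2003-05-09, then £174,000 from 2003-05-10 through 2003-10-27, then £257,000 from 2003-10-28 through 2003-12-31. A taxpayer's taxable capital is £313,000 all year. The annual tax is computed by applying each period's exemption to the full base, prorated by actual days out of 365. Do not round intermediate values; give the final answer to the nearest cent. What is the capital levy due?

2003-01-01 to 2003-05-09: 129 days, exemption £122,000 → (£313,000 − £122,000) × 3.4% × 129/365 = £2,295.1397
2003-05-10 to 2003-10-27: 171 days, exemption £174,000 → (£313,000 − £174,000) × 3.4% × 171/365 = £2,214.0986
2003-10-28 to 2003-12-31: 65 days, exemption £257,000 → (£313,000 − £257,000) × 3.4% × 65/365 = £339.0685
Total = £4,848.3068

£4,848.31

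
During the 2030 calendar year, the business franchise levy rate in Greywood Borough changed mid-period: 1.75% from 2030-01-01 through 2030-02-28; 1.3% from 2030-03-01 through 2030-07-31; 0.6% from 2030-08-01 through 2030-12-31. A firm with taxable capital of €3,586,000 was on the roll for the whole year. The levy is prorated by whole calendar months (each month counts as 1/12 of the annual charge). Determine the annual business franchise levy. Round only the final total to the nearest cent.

2030-01-01 to 2030-02-28: 2 months at 1.75% → €3,586,000 × 1.75% × 2/12 = €10,459.1667
2030-03-01 to 2030-07-31: 5 months at 1.3% → €3,586,000 × 1.3% × 5/12 = €19,424.1667
2030-08-01 to 2030-12-31: 5 months at 0.6% → €3,586,000 × 0.6% × 5/12 = €8,965.0000
Total = €38,848.3333

€38,848.33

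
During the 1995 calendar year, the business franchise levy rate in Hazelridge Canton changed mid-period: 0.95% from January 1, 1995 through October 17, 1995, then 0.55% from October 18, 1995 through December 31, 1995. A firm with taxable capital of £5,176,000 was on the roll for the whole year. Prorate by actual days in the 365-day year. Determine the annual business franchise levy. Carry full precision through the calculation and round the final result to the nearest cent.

£44,917.75

January 1 – October 17, 1995: 290 days at 0.95% → £5,176,000 × 0.95% × 290/365 = £39,068.1644
October 18 – December 31, 1995: 75 days at 0.55% → £5,176,000 × 0.55% × 75/365 = £5,849.5890
Total = £44,917.7534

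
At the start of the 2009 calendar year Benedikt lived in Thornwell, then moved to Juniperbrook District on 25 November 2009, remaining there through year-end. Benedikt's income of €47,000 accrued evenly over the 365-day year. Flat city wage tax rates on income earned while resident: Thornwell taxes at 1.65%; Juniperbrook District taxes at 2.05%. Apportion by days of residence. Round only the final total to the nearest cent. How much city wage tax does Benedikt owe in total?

Thornwell, 1 January – 24 November 2009: 328 days → €47,000 × 1.65% × 328/365 = €696.8877
Juniperbrook District, 25 November – 31 December 2009: 37 days → €47,000 × 2.05% × 37/365 = €97.6699
Total = €794.5575

€794.56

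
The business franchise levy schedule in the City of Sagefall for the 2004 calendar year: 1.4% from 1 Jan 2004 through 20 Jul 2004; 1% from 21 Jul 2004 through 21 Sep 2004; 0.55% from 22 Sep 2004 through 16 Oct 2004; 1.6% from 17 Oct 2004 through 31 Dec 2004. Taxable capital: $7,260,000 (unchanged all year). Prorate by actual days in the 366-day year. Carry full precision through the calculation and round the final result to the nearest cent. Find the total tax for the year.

$95,441.23

1 Jan – 20 Jul 2004: 202 days at 1.4% → $7,260,000 × 1.4% × 202/366 = $56,096.3934
21 Jul – 21 Sep 2004: 63 days at 1% → $7,260,000 × 1% × 63/366 = $12,496.7213
22 Sep – 16 Oct 2004: 25 days at 0.55% → $7,260,000 × 0.55% × 25/366 = $2,727.4590
17 Oct – 31 Dec 2004: 76 days at 1.6% → $7,260,000 × 1.6% × 76/366 = $24,120.6557
Total = $95,441.2295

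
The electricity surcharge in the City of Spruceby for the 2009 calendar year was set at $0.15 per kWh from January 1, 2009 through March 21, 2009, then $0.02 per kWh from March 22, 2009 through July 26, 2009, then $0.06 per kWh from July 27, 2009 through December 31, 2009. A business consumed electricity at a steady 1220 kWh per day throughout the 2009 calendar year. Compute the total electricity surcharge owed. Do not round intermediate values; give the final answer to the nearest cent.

$29,304.40

January 1 – March 21, 2009: 80 days × 1220 kWh/day = 97,600 kWh at $0.15/kWh → $14,640.00
March 22 – July 26, 2009: 127 days × 1220 kWh/day = 154,940 kWh at $0.02/kWh → $3,098.80
July 27 – December 31, 2009: 158 days × 1220 kWh/day = 192,760 kWh at $0.06/kWh → $11,565.60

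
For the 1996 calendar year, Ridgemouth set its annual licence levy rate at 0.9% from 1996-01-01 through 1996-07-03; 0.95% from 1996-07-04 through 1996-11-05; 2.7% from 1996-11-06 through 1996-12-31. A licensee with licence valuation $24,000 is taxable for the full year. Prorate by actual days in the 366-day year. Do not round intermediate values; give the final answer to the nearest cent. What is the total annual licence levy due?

$286.20

1996-01-01 to 1996-07-03: 185 days at 0.9% → $24,000 × 0.9% × 185/366 = $109.1803
1996-07-04 to 1996-11-05: 125 days at 0.95% → $24,000 × 0.95% × 125/366 = $77.8689
1996-11-06 to 1996-12-31: 56 days at 2.7% → $24,000 × 2.7% × 56/366 = $99.1475
Total = $286.1967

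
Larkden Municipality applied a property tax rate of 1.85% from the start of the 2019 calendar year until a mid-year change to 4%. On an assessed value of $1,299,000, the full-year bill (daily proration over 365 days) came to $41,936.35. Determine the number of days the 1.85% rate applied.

Let d = days at the first rate; then 365 − d days at the second rate.
$1,299,000 × [1.85%·d + 4%·(365−d)] / 365 = $41,936.35
Solving gives d = 131, so the new rate took effect on 12 May 2019.

131 days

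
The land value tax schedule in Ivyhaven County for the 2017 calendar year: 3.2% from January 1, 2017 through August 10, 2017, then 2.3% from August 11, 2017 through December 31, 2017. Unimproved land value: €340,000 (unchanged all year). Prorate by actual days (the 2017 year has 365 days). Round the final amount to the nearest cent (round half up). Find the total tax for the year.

€9,681.15

January 1 – August 10, 2017: 222 days at 3.2% → €340,000 × 3.2% × 222/365 = €6,617.4247
August 11 – December 31, 2017: 143 days at 2.3% → €340,000 × 2.3% × 143/365 = €3,063.7260
Total = €9,681.1507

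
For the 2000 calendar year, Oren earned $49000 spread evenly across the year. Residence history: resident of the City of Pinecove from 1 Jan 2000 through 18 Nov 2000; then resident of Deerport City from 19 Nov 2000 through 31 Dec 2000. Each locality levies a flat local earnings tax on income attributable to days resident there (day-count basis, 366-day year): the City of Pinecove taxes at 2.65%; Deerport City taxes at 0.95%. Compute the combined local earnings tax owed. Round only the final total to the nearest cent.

The City of Pinecove, 1 Jan – 18 Nov 2000: 323 days → $49000 × 2.65% × 323/366 = $1145.9440
Deerport City, 19 Nov – 31 Dec 2000: 43 days → $49000 × 0.95% × 43/366 = $54.6899
Total = $1200.6339

$1200.63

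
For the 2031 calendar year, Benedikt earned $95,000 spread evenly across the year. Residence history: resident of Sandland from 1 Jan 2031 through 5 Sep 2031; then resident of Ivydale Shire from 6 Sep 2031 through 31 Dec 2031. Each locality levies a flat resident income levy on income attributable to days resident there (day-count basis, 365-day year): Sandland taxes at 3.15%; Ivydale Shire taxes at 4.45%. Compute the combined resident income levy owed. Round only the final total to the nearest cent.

Sandland, 1 Jan – 5 Sep 2031: 248 days → $95,000 × 3.15% × 248/365 = $2,033.2603
Ivydale Shire, 6 Sep – 31 Dec 2031: 117 days → $95,000 × 4.45% × 117/365 = $1,355.1164
Total = $3,388.3767

$3,388.38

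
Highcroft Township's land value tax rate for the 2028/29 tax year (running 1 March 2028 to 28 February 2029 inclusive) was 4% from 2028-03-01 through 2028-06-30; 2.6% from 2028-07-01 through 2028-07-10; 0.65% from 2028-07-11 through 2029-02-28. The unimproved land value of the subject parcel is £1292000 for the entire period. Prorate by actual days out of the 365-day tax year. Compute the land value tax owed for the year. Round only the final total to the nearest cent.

2028-03-01 to 2028-06-30: 122 days at 4% → £1292000 × 4% × 122/365 = £17273.8630
2028-07-01 to 2028-07-10: 10 days at 2.6% → £1292000 × 2.6% × 10/365 = £920.3288
2028-07-11 to 2029-02-28: 233 days at 0.65% → £1292000 × 0.65% × 233/365 = £5360.9151
Total = £23555.1068

£23555.11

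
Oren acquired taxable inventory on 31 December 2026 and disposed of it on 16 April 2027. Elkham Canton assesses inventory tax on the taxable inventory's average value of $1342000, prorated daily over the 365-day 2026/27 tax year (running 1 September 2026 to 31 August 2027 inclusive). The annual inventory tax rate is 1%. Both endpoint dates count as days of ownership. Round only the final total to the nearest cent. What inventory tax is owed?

$3934.08

Days held (31 December 2026 – 16 April 2027): 107 out of 365
Tax = $1342000 × 1% × 107/365 = $3934.0822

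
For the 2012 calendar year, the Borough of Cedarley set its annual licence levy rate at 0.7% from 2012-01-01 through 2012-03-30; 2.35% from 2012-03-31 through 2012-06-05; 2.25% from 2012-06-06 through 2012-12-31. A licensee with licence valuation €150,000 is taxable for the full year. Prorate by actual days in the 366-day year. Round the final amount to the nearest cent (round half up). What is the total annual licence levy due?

2012-01-01 to 2012-03-30: 90 days at 0.7% → €150,000 × 0.7% × 90/366 = €258.1967
2012-03-31 to 2012-06-05: 67 days at 2.35% → €150,000 × 2.35% × 67/366 = €645.2869
2012-06-06 to 2012-12-31: 209 days at 2.25% → €150,000 × 2.25% × 209/366 = €1,927.2541
Total = €2,830.7377

€2,830.74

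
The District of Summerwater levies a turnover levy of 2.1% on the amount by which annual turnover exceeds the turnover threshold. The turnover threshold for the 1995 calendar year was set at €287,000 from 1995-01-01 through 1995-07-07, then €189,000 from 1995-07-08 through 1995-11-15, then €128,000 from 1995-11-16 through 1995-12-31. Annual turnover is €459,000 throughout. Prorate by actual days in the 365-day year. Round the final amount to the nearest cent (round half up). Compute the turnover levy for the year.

€4,771.43

1995-01-01 to 1995-07-07: 188 days, exemption €287,000 → (€459,000 − €287,000) × 2.1% × 188/365 = €1,860.4274
1995-07-08 to 1995-11-15: 131 days, exemption €189,000 → (€459,000 − €189,000) × 2.1% × 131/365 = €2,034.9863
1995-11-16 to 1995-12-31: 46 days, exemption €128,000 → (€459,000 − €128,000) × 2.1% × 46/365 = €876.0164
Total = €4,771.4301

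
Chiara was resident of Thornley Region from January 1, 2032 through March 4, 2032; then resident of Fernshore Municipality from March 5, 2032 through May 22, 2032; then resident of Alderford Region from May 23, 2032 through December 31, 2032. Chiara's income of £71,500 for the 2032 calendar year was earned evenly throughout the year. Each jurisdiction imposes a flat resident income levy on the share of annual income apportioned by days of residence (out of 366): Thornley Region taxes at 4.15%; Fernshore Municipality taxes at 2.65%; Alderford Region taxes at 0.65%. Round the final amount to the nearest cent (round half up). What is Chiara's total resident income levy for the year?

Thornley Region, January 1 – March 4, 2032: 64 days → £71,500 × 4.15% × 64/366 = £518.8634
Fernshore Municipality, March 5 – May 22, 2032: 79 days → £71,500 × 2.65% × 79/366 = £408.9761
Alderford Region, May 23 – December 31, 2032: 223 days → £71,500 × 0.65% × 223/366 = £283.1673
Total = £1,211.0068

£1,211.01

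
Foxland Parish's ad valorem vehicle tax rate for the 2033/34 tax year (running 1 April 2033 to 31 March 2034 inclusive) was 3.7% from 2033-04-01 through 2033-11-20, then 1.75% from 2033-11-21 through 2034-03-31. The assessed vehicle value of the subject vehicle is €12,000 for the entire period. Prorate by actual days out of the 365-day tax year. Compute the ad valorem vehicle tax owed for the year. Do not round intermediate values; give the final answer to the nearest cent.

2033-04-01 to 2033-11-20: 234 days at 3.7% → €12,000 × 3.7% × 234/365 = €284.6466
2033-11-21 to 2034-03-31: 131 days at 1.75% → €12,000 × 1.75% × 131/365 = €75.3699
Total = €360.0164

€360.02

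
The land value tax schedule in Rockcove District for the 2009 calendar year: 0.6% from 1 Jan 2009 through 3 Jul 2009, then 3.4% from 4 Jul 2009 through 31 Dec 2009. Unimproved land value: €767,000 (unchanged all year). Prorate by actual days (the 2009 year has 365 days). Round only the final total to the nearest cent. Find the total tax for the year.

1 Jan – 3 Jul 2009: 184 days at 0.6% → €767,000 × 0.6% × 184/365 = €2,319.9123
4 Jul – 31 Dec 2009: 181 days at 3.4% → €767,000 × 3.4% × 181/365 = €12,931.8301
Total = €15,251.7425

€15,251.74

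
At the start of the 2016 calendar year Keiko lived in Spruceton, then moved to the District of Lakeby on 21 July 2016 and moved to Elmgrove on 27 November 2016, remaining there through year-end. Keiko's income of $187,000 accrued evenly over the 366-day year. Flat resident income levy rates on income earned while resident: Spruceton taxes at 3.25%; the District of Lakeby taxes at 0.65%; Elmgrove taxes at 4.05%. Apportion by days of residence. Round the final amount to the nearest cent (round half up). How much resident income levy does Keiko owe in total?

$4,506.90

Spruceton, 1 January – 20 July 2016: 202 days → $187,000 × 3.25% × 202/366 = $3,354.2486
The District of Lakeby, 21 July – 26 November 2016: 129 days → $187,000 × 0.65% × 129/366 = $428.4139
Elmgrove, 27 November – 31 December 2016: 35 days → $187,000 × 4.05% × 35/366 = $724.2418
Total = $4,506.9044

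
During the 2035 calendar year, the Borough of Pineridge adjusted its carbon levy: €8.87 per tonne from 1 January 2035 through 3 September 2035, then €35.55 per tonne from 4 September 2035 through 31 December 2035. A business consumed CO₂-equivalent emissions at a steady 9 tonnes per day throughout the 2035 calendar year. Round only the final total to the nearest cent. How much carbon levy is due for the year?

€57,712.23

1 January – 3 September 2035: 246 days × 9 tonnes/day = 2,214 tonnes at €8.87/tonne → €19,638.18
4 September – 31 December 2035: 119 days × 9 tonnes/day = 1,071 tonnes at €35.55/tonne → €38,074.05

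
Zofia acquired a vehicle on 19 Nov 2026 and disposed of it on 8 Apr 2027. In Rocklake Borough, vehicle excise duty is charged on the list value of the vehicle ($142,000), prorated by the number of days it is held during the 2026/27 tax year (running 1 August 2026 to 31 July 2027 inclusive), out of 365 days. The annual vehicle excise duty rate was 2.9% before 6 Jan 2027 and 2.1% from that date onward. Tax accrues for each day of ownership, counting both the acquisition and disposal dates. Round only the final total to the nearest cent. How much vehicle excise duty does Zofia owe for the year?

19 Nov 2026 – 5 Jan 2027: 48 days at 2.9% → $142,000 × 2.9% × 48/365 = $541.5452
6 Jan – 8 Apr 2027: 93 days at 2.1% → $142,000 × 2.1% × 93/365 = $759.7973
Total = $1,301.3425

$1,301.34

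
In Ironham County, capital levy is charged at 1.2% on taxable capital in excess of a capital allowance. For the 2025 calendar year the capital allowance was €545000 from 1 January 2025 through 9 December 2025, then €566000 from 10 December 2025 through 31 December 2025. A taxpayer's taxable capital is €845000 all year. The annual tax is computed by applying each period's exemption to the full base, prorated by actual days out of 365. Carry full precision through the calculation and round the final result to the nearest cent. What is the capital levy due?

€3584.81

1 January – 9 December 2025: 343 days, exemption €545000 → (€845000 − €545000) × 1.2% × 343/365 = €3383.0137
10 December – 31 December 2025: 22 days, exemption €566000 → (€845000 − €566000) × 1.2% × 22/365 = €201.7973
Total = €3584.8110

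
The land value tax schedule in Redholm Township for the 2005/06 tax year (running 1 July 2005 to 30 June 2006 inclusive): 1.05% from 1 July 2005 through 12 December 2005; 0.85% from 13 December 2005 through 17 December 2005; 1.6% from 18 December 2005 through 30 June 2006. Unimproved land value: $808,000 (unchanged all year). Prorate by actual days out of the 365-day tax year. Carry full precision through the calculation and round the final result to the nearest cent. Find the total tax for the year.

$10,836.05

1 July – 12 December 2005: 165 days at 1.05% → $808,000 × 1.05% × 165/365 = $3,835.2329
13 December – 17 December 2005: 5 days at 0.85% → $808,000 × 0.85% × 5/365 = $94.0822
18 December 2005 – 30 June 2006: 195 days at 1.6% → $808,000 × 1.6% × 195/365 = $6,906.7397
Total = $10,836.0548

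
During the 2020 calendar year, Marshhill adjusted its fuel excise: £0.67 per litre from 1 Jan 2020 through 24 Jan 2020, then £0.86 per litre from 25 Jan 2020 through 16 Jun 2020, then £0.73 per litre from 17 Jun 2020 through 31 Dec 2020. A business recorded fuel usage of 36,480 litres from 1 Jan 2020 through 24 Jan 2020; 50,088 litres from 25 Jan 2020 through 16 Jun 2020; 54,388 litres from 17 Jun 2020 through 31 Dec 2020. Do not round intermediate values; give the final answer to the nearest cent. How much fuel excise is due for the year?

£107,220.52

1 Jan – 24 Jan 2020: 36,480 litres at £0.67/litre → £24,441.60
25 Jan – 16 Jun 2020: 50,088 litres at £0.86/litre → £43,075.68
17 Jun – 31 Dec 2020: 54,388 litres at £0.73/litre → £39,703.24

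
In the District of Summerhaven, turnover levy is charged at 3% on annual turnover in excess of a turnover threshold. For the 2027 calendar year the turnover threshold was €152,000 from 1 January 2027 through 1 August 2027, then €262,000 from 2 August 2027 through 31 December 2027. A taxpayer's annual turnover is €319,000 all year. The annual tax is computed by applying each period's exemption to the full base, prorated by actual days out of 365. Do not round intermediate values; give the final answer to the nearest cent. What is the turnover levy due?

€3,635.75

1 January – 1 August 2027: 213 days, exemption €152,000 → (€319,000 − €152,000) × 3% × 213/365 = €2,923.6438
2 August – 31 December 2027: 152 days, exemption €262,000 → (€319,000 − €262,000) × 3% × 152/365 = €712.1096
Total = €3,635.7534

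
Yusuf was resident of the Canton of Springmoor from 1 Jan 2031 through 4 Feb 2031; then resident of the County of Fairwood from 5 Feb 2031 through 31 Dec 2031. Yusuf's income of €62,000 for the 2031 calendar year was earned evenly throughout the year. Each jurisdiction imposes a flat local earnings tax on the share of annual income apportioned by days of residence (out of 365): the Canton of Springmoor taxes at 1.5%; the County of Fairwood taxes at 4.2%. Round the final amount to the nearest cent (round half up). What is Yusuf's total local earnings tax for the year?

€2,443.48

The Canton of Springmoor, 1 Jan – 4 Feb 2031: 35 days → €62,000 × 1.5% × 35/365 = €89.1781
The County of Fairwood, 5 Feb – 31 Dec 2031: 330 days → €62,000 × 4.2% × 330/365 = €2,354.3014
Total = €2,443.4795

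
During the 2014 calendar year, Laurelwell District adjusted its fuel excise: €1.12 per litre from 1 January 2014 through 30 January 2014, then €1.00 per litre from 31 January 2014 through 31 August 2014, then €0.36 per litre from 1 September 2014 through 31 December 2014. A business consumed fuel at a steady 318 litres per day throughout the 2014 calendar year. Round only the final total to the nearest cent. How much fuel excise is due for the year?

1 January – 30 January 2014: 30 days × 318 litres/day = 9,540 litres at €1.12/litre → €10,684.80
31 January – 31 August 2014: 213 days × 318 litres/day = 67,734 litres at €1.00/litre → €67,734.00
1 September – 31 December 2014: 122 days × 318 litres/day = 38,796 litres at €0.36/litre → €13,966.56

€92,385.36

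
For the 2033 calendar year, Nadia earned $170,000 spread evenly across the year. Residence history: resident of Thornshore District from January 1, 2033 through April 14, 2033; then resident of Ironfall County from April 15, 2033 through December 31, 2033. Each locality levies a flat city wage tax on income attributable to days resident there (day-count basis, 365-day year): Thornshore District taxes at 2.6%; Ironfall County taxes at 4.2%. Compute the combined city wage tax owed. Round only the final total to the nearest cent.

Thornshore District, January 1 – April 14, 2033: 104 days → $170,000 × 2.6% × 104/365 = $1,259.3973
Ironfall County, April 15 – December 31, 2033: 261 days → $170,000 × 4.2% × 261/365 = $5,105.5890
Total = $6,364.9863

$6,364.99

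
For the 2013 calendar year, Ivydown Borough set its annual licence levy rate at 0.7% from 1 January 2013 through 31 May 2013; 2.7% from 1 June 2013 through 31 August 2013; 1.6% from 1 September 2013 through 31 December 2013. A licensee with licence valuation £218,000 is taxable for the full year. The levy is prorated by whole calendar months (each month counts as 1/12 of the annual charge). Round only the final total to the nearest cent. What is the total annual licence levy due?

£3,270.00

1 January – 31 May 2013: 5 months at 0.7% → £218,000 × 0.7% × 5/12 = £635.8333
1 June – 31 August 2013: 3 months at 2.7% → £218,000 × 2.7% × 3/12 = £1,471.5000
1 September – 31 December 2013: 4 months at 1.6% → £218,000 × 1.6% × 4/12 = £1,162.6667
Total = £3,270.0000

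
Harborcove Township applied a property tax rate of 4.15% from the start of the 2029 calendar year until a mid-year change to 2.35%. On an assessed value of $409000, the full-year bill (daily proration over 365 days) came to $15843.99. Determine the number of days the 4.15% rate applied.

Let d = days at the first rate; then 365 − d days at the second rate.
$409000 × [4.15%·d + 2.35%·(365−d)] / 365 = $15843.99
Solving gives d = 309, so the new rate took effect on 6 November 2029.

309 days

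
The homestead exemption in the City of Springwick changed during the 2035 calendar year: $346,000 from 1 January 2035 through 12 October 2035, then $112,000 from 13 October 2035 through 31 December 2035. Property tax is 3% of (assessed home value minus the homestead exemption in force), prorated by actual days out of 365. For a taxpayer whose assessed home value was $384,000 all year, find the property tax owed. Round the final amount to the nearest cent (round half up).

$2,678.63

1 January – 12 October 2035: 285 days, exemption $346,000 → ($384,000 − $346,000) × 3% × 285/365 = $890.1370
13 October – 31 December 2035: 80 days, exemption $112,000 → ($384,000 − $112,000) × 3% × 80/365 = $1,788.4932
Total = $2,678.6301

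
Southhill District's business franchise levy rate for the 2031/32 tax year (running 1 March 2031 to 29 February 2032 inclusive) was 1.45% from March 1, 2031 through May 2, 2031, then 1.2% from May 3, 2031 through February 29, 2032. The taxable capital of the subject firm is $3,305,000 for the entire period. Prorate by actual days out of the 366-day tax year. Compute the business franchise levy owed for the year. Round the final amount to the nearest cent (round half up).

March 1 – May 2, 2031: 63 days at 1.45% → $3,305,000 × 1.45% × 63/366 = $8,248.9549
May 3, 2031 – February 29, 2032: 303 days at 1.2% → $3,305,000 × 1.2% × 303/366 = $32,833.2787
Total = $41,082.2336

$41,082.23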